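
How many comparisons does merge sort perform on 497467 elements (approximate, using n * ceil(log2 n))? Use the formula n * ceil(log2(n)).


Recursion depth: ceil(log2(497467)) = 19
Each recursion level merges n = 497467 elements
Total = 497467 * 19 = 9451873


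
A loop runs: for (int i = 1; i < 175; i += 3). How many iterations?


Loop starts at i = 1, increments by 3, stops when i >= 175.
Number of iterations = ceil((175 - 1) / 3)
= ceil(174 / 3)
= 58


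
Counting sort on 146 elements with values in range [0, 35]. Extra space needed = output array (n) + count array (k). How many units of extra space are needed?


Output array size: 146 (to store sorted result)
Count array size: 36 (one slot per possible value, range 0 to 35)
Total extra space = 146 + 36 = 182


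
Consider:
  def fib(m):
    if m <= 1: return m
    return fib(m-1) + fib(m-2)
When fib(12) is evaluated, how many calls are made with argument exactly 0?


Let N(m) = number of times fib(m) is called while evaluating fib(12).
N(12) = 1 (the initial call).
N(11) = 1 (only fib(12) calls it).
For 1 <= m <= 10: fib(m) is called by fib(m+1) and fib(m+2), so
  N(m) = N(m+1) + N(m+2).
fib(0) is called only by fib(2), so N(0) = N(2).
Walk down from m=12:
  N(12)=1, N(11)=1, N(10)=2, N(9)=3, N(8)=5, N(7)=8, N(6)=13, N(5)=21, N(4)=34, N(3)=55, N(2)=89, N(1)=144, N(0)=N(2)=89
N(0) = 89


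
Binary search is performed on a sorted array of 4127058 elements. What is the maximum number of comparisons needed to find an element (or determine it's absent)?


Binary search halves the search space each comparison:
  Step 1: search space = 4127058 -> 2063529
  Step 2: search space = 2063529 -> 1031764
  Step 3: search space = 1031764 -> 515882
  Step 4: search space = 515882 -> 257941
  Step 5: search space = 257941 -> 128970
  Step 6: search space = 128970 -> 64485
  Step 7: search space = 64485 -> 32242
  Step 8: search space = 32242 -> 16121
  Step 9: search space = 16121 -> 8060
  Step 10: search space = 8060 -> 4030
  Step 11: search space = 4030 -> 2015
  Step 12: search space = 2015 -> 1007
  Step 13: search space = 1007 -> 503
  Step 14: search space = 503 -> 251
  Step 15: search space = 251 -> 125
  Step 16: search space = 125 -> 62
  Step 17: search space = 62 -> 31
  Step 18: search space = 31 -> 15
  Step 19: search space = 15 -> 7
  Step 20: search space = 7 -> 3
  Step 21: search space = 3 -> 1
  Step 22: search space = 1 (final check)
Maximum comparisons = floor(log2(4127058)) + 1 = 21 + 1 = 22


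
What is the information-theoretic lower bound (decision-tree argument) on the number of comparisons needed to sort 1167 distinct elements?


A binary decision tree of height h has at most 2^h leaves and needs at least n! of them, so h >= ceil(log2(n!)).
1167! is far too large to multiply out, so use Stirling's series:
  ln(n!) ~ n ln n - n + (1/2) ln(2 pi n) + 1/(12n)  (error below 1/(360 n^3), negligible here)
  ln(1167) = 7.0621916
  n ln n = 1167 * 7.0621916 = 8241.5776
  (1/2) ln(2 pi * 1167) = (1/2) ln(7332.4773) = 4.4500
  1/(12*1167) = 0.0001
  ln(1167!) ~ 8241.5776 - 1167 + 4.4500 + 0.0001 = 7079.0277
Convert to base 2: log2(1167!) = 7079.0277 / ln 2 = 7079.0277 / 0.69314718 = 10212.8782
ceil(10212.8782) = 10213


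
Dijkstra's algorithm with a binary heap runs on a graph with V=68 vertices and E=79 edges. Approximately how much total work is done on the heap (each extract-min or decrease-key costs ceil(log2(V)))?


Dijkstra with a binary heap: each vertex is extracted once, each edge may relax once.
Each heap operation costs O(log V).
V + E = 68 + 79 = 147
ceil(log2(68)) = 7 (since 2^6 = 64 < 68 <= 128 = 2^7)
Total heap work = (V+E) * ceil(log2(V)) = 147 * 7 = 1029


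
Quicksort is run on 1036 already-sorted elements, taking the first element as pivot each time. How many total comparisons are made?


Sum of comparisons per partition:
1035 + 1034 + ... + 1 + 0
= 1036 * (1036 - 1) / 2
= 1036 * 1035 / 2
= 536130


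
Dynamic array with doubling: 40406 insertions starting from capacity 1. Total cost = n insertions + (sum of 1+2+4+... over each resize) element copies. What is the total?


n = 40406
Insertion costs: 40406
Resizes copy 1, 2, 4, ... up to the largest power of 2 that is <= n-1 = 40405, i.e. 32768.
Copy costs = 1 + 2 + 4 + 8 + 16 + 32 + 64 + 128 + 256 + 512 + 1024 + 2048 + 4096 + 8192 + 16384 + 32768 = 65535
Total = 40406 + 65535 = 105941


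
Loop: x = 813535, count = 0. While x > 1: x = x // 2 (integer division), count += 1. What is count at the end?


The variable x halves each step:
x = 813535 -> 406767 -> 203383 -> 101691 -> 50845 -> 25422 -> 12711 -> 6355 -> 3177 -> 1588 -> 794 -> 397 -> 198 -> 99 -> 49 -> 24 -> 12 -> 6 -> 3 -> 1
Number of halvings = floor(log2(813535)) = 19


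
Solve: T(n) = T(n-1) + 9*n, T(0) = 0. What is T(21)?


Expanding the recurrence:
T(21) = T(20) + 9*21
       = T(19) + 9*20 + 9*21
       ...
       = T(0) + 9*(1 + 2 + ... + 21)
       = 0 + 9 * 21*22/2
       = 0 + 9 * 231
       = 0 + 2079 = 2079


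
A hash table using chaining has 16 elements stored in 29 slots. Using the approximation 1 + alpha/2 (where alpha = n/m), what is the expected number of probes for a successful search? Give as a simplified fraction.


Load factor alpha = n/m = 16/29
Expected probes = 1 + alpha/2 = 1 + 16/(2*29)
= 1 + 16/58
= 58/58 + 16/58
= 74/58
Simplify: 37/29


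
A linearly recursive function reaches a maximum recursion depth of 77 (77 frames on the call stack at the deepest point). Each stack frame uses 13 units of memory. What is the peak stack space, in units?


Maximum recursion depth = 77 frames
Memory per frame = 13 units
Total stack space = depth * frame_size
= 77 * 13 = 1001


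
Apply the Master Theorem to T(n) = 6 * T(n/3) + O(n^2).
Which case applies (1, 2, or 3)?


The Master Theorem: T(n) = a*T(n/b) + O(n^c)
  a = 6, b = 3, c = 2
log_b(a) = log_3(6) ~ 1.631
Compare b^c with a: 3^2 = 9 > 6, so c > log_b(a).
Since c > log_b(a), Case 3 applies.
T(n) = O(n^2)
Master Theorem case = 3


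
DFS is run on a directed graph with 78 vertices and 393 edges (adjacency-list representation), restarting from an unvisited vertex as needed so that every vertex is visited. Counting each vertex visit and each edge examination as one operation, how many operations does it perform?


A full DFS traversal processes each vertex exactly once (push/pop on stack).
Each directed edge is examined once.
V = 78, E = 393
V + E = 471


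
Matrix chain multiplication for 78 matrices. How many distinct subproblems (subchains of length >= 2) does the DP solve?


Subproblems are indexed by (i, j) where i < j.
Number of such pairs = n*(n-1)/2
= 78 * 77 / 2
= 3003


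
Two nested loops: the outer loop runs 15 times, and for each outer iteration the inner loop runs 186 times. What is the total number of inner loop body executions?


Outer loop: 15 iterations
Inner loop: 186 iterations per outer iteration
Total = 15 * 186 = 2790


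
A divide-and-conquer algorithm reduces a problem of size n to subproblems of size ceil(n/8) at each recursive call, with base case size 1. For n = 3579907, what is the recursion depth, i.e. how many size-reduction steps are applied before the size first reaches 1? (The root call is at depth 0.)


Each step divides the size by 8 (rounding up); after k steps the size is ceil(n/8^k), which equals 1 exactly when 8^k >= n.
So the depth is the smallest k with 8^k >= 3579907, i.e. ceil(log_8(3579907)).
8^7 = 2097152 < 3579907 <= 16777216 = 8^8
Recursion depth = 8


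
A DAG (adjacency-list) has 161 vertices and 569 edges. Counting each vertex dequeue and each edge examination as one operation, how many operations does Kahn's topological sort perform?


V = 161 (vertex processing)
E = 569 (edge processing)
V + E = 161 + 569 = 730


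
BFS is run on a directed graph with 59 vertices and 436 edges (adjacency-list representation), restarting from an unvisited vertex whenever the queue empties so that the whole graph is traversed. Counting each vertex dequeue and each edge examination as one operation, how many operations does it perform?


A full BFS traversal dequeues each vertex exactly once and examines each directed edge exactly once.
V = 59 (vertex processing cost)
E = 436 (edge examination cost)
Total operations proportional to V + E = 59 + 436 = 495


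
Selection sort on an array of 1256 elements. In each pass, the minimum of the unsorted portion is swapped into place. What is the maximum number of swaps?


Selection sort performs one swap per pass:
  Pass 1: find min in positions 0 to 1255, swap with position 0
  Pass 2: find min in positions 1 to 1255, swap with position 1
  Pass 3: find min in positions 2 to 1255, swap with position 2
  Pass 4: find min in positions 3 to 1255, swap with position 3
  Pass 5: find min in positions 4 to 1255, swap with position 4
  ... (1250 more passes)
Total passes (and swaps) = n - 1 = 1256 - 1 = 1255


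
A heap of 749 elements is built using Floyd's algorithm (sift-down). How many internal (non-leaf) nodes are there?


Leaf nodes occupy roughly half the array.
Sift-down is called for each internal node, starting from the last one.
Internal nodes = floor(n/2) = floor(749/2) = 374


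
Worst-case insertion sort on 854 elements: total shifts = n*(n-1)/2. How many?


Sum of shifts = 1 + 2 + 3 + ... + 853
= 854 * 853 / 2
= 728462 / 2
= 364231


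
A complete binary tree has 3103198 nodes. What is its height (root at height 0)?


In a complete binary tree, level k holds nodes 2^k .. 2^(k+1)-1 (1-indexed).
Height = floor(log2(n)) = floor(log2(3103198)) = 21
Check: 2^21 = 2097152 <= 3103198 < 4194304 = 2^22


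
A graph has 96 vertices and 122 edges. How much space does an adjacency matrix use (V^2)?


Adjacency matrix: V x V grid of entries
Space = V^2 = 96^2 = 96 * 96 = 9216


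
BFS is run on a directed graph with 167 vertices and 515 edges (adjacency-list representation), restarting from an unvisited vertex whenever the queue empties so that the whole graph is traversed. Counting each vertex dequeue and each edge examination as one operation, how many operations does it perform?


A full BFS traversal dequeues each vertex exactly once and examines each directed edge exactly once.
V = 167 (vertex processing cost)
E = 515 (edge examination cost)
Total operations proportional to V + E = 167 + 515 = 682


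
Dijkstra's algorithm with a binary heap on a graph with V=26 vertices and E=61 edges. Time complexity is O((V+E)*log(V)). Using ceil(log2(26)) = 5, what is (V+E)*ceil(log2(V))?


Dijkstra with a binary heap: each vertex is extracted once, each edge may relax once.
Each heap operation costs O(log V).
V + E = 26 + 61 = 87
ceil(log2(26)) = 5 (since 2^4 = 16 < 26 <= 32 = 2^5)
Total heap work = (V+E) * ceil(log2(V)) = 87 * 5 = 435


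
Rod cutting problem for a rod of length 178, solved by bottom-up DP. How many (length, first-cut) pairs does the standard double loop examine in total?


For each subproblem length i = 1..178, the inner loop considers i possible first cuts.
Total = 1 + 2 + ... + 178
= 178*(178+1)/2
= 178*179/2 = 15931


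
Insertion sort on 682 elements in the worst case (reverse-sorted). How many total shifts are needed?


In the worst case (reverse-sorted), each element shifts past all previous:
  Element 1: 1 shifts
  Element 2: 2 shifts
  Element 3: 3 shifts
  Element 4: 4 shifts
  Element 5: 5 shifts
  ...
  Element 681: 681 shifts
Total = 1 + 2 + ... + 681
= 682*(682-1)/2 = 232221


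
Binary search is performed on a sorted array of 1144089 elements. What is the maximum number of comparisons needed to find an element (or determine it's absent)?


Binary search halves the search space each comparison:
  Step 1: search space = 1144089 -> 572044
  Step 2: search space = 572044 -> 286022
  Step 3: search space = 286022 -> 143011
  Step 4: search space = 143011 -> 71505
  Step 5: search space = 71505 -> 35752
  Step 6: search space = 35752 -> 17876
  Step 7: search space = 17876 -> 8938
  Step 8: search space = 8938 -> 4469
  Step 9: search space = 4469 -> 2234
  Step 10: search space = 2234 -> 1117
  Step 11: search space = 1117 -> 558
  Step 12: search space = 558 -> 279
  Step 13: search space = 279 -> 139
  Step 14: search space = 139 -> 69
  Step 15: search space = 69 -> 34
  Step 16: search space = 34 -> 17
  Step 17: search space = 17 -> 8
  Step 18: search space = 8 -> 4
  Step 19: search space = 4 -> 2
  Step 20: search space = 2 -> 1
  Step 21: search space = 1 (final check)
Maximum comparisons = floor(log2(1144089)) + 1 = 20 + 1 = 21


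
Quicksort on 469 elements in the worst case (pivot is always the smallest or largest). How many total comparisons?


In the worst case, each partition step picks the worst pivot:
  Partition 1: 468 comparisons (n-1 elements to compare)
  Partition 2: 467 comparisons
  Partition 3: 466 comparisons
  Partition 4: 465 comparisons
  Partition 5: 464 comparisons
  ...
  Last partition: 0 comparisons
Total = (n-1) + (n-2) + ... + 1 + 0 = n*(n-1)/2
= 469*468/2 = 109746


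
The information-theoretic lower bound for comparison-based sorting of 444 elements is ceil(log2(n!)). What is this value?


A binary decision tree of height h has at most 2^h leaves and needs at least n! of them, so h >= ceil(log2(n!)).
444! is far too large to multiply out, so use Stirling's series:
  ln(n!) ~ n ln n - n + (1/2) ln(2 pi n) + 1/(12n)  (error below 1/(360 n^3), negligible here)
  ln(444) = 6.0958246
  n ln n = 444 * 6.0958246 = 2706.5461
  (1/2) ln(2 pi * 444) = (1/2) ln(2789.7343) = 3.9669
  1/(12*444) = 0.0002
  ln(444!) ~ 2706.5461 - 444 + 3.9669 + 0.0002 = 2266.5132
Convert to base 2: log2(444!) = 2266.5132 / ln 2 = 2266.5132 / 0.69314718 = 3269.8874
ceil(3269.8874) = 3270


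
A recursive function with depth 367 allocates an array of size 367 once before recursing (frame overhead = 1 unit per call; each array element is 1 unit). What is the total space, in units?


Array allocation: 367 units (allocated once)
Stack frames: 367 deep * 1 per frame = 367 units
Total = 367 + 367 = 734


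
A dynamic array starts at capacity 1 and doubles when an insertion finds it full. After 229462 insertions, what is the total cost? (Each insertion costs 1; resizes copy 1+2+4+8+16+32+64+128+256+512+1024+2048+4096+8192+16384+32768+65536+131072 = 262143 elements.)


Insertion cost: 229462 (one per element)
Resizes occur just before inserting elements 2, 3, 5, 9, ...
Elements copied at each resize: 1 + 2 + 4 + 8 + 16 + 32 + 64 + 128 + 256 + 512 + 1024 + 2048 + 4096 + 8192 + 16384 + 32768 + 65536 + 131072
Sum of copies = 262143 (geometric series: 2^k - 1)
Total = 229462 + 262143 = 491605


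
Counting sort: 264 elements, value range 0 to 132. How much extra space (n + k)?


n = 264 (output array)
k = 133 (count array for 133 distinct values)
Extra space = 264 + 133 = 397


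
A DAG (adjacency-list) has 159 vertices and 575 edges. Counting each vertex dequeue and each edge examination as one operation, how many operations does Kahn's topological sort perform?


V = 159 (vertex processing)
E = 575 (edge processing)
V + E = 159 + 575 = 734


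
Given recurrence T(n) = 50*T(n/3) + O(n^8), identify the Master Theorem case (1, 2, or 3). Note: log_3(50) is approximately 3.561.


Master Theorem parameters: a=50, b=3, c=8
log_b(a) = 3.561
Compare b^c with a: 3^8 = 6561 > 50, so c > log_b(a).
Comparing c=8 vs log_b(a)=3.561:
8 > 3.561 => Case 3
Result: T(n) = O(n^8)
Master Theorem case = 3


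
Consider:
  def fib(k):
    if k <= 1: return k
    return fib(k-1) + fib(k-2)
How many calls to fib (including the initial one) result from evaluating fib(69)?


Let C(m) = total calls to evaluate fib(m). Then C(0)=C(1)=1, and
C(m) = 1 + C(m-1) + C(m-2) for m >= 2.
Build the table (each entry = 1 + previous two):
  C(0) = 1
  C(1) = 1
  C(2) = 1 + 1 + 1 = 3
  C(3) = 1 + 3 + 1 = 5
  C(4) = 1 + 5 + 3 = 9
  C(5) = 1 + 9 + 5 = 15
  C(6) = 1 + 15 + 9 = 25
  C(7) = 1 + 25 + 15 = 41
  C(8) = 1 + 41 + 25 = 67
  C(9) = 1 + 67 + 41 = 109
  C(10) = 1 + 109 + 67 = 177
  C(11) = 1 + 177 + 109 = 287
  C(12) = 1 + 287 + 177 = 465
  C(13) = 1 + 465 + 287 = 753
  C(14) = 1 + 753 + 465 = 1219
  C(15) = 1 + 1219 + 753 = 1973
  C(16) = 1 + 1973 + 1219 = 3193
  C(17) = 1 + 3193 + 1973 = 5167
  C(18) = 1 + 5167 + 3193 = 8361
  C(19) = 1 + 8361 + 5167 = 13529
  C(20) = 1 + 13529 + 8361 = 21891
  C(21) = 1 + 21891 + 13529 = 35421
  C(22) = 1 + 35421 + 21891 = 57313
  C(23) = 1 + 57313 + 35421 = 92735
  C(24) = 1 + 92735 + 57313 = 150049
  C(25) = 1 + 150049 + 92735 = 242785
  C(26) = 1 + 242785 + 150049 = 392835
  C(27) = 1 + 392835 + 242785 = 635621
  C(28) = 1 + 635621 + 392835 = 1028457
  C(29) = 1 + 1028457 + 635621 = 1664079
  C(30) = 1 + 1664079 + 1028457 = 2692537
  C(31) = 1 + 2692537 + 1664079 = 4356617
  C(32) = 1 + 4356617 + 2692537 = 7049155
  C(33) = 1 + 7049155 + 4356617 = 11405773
  C(34) = 1 + 11405773 + 7049155 = 18454929
  C(35) = 1 + 18454929 + 11405773 = 29860703
  C(36) = 1 + 29860703 + 18454929 = 48315633
  C(37) = 1 + 48315633 + 29860703 = 78176337
  C(38) = 1 + 78176337 + 48315633 = 126491971
  C(39) = 1 + 126491971 + 78176337 = 204668309
  C(40) = 1 + 204668309 + 126491971 = 331160281
  C(41) = 1 + 331160281 + 204668309 = 535828591
  C(42) = 1 + 535828591 + 331160281 = 866988873
  C(43) = 1 + 866988873 + 535828591 = 1402817465
  C(44) = 1 + 1402817465 + 866988873 = 2269806339
  C(45) = 1 + 2269806339 + 1402817465 = 3672623805
  C(46) = 1 + 3672623805 + 2269806339 = 5942430145
  C(47) = 1 + 5942430145 + 3672623805 = 9615053951
  C(48) = 1 + 9615053951 + 5942430145 = 15557484097
  C(49) = 1 + 15557484097 + 9615053951 = 25172538049
  C(50) = 1 + 25172538049 + 15557484097 = 40730022147
  C(51) = 1 + 40730022147 + 25172538049 = 65902560197
  C(52) = 1 + 65902560197 + 40730022147 = 106632582345
  C(53) = 1 + 106632582345 + 65902560197 = 172535142543
  C(54) = 1 + 172535142543 + 106632582345 = 279167724889
  C(55) = 1 + 279167724889 + 172535142543 = 451702867433
  C(56) = 1 + 451702867433 + 279167724889 = 730870592323
  C(57) = 1 + 730870592323 + 451702867433 = 1182573459757
  C(58) = 1 + 1182573459757 + 730870592323 = 1913444052081
  C(59) = 1 + 1913444052081 + 1182573459757 = 3096017511839
  C(60) = 1 + 3096017511839 + 1913444052081 = 5009461563921
  C(61) = 1 + 5009461563921 + 3096017511839 = 8105479075761
  C(62) = 1 + 8105479075761 + 5009461563921 = 13114940639683
  C(63) = 1 + 13114940639683 + 8105479075761 = 21220419715445
  C(64) = 1 + 21220419715445 + 13114940639683 = 34335360355129
  C(65) = 1 + 34335360355129 + 21220419715445 = 55555780070575
  C(66) = 1 + 55555780070575 + 34335360355129 = 89891140425705
  C(67) = 1 + 89891140425705 + 55555780070575 = 145446920496281
  C(68) = 1 + 145446920496281 + 89891140425705 = 235338060921987
  C(69) = 1 + 235338060921987 + 145446920496281 = 380784981418269
Total calls for fib(69) = 380784981418269


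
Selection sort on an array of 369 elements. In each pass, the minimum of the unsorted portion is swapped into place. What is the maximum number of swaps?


Selection sort performs one swap per pass:
  Pass 1: find min in positions 0 to 368, swap with position 0
  Pass 2: find min in positions 1 to 368, swap with position 1
  Pass 3: find min in positions 2 to 368, swap with position 2
  Pass 4: find min in positions 3 to 368, swap with position 3
  Pass 5: find min in positions 4 to 368, swap with position 4
  ... (363 more passes)
Total passes (and swaps) = n - 1 = 369 - 1 = 368


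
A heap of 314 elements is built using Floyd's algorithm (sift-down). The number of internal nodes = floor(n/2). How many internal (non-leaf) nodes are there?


Leaf nodes occupy roughly half the array.
Sift-down is called for each internal node, starting from the last one.
Internal nodes = floor(n/2) = floor(314/2) = 157


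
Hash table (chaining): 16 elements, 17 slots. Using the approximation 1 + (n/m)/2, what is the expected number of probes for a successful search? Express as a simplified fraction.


Computing expected probes:
alpha = 16/17
= 1 + alpha/2
= 1 + 16/(2*17)
= (2*17 + 16) / (2*17)
= 50/34 = 25/17


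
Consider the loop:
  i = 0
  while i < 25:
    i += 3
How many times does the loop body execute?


Starting at i = 0, each iteration adds 3.
Iterations until i >= 25:
  Iteration 1: i = 0 -> i = 3
  Iteration 2: i = 3 -> i = 6
  Iteration 3: i = 6 -> i = 9
  Iteration 4: i = 9 -> i = 12
  Iteration 5: i = 12 -> i = 15
  Iteration 6: i = 15 -> i = 18
  Iteration 7: i = 18 -> i = 21
  Iteration 8: i = 21 -> i = 24
  ... continuing ...
Total iterations = ceil(25/3) = 9


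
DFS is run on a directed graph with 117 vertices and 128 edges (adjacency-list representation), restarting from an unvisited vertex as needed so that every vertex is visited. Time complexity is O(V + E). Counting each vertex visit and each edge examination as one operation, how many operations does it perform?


A full DFS traversal processes each vertex exactly once (push/pop on stack).
Each directed edge is examined once.
V = 117, E = 128
V + E = 245


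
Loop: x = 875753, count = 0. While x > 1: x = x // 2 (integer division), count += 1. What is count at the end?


The variable x halves each step:
x = 875753 -> 437876 -> 218938 -> 109469 -> 54734 -> 27367 -> 13683 -> 6841 -> 3420 -> 1710 -> 855 -> 427 -> 213 -> 106 -> 53 -> 26 -> 13 -> 6 -> 3 -> 1
Number of halvings = floor(log2(875753)) = 19


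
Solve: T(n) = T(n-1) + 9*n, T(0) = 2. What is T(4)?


Expanding the recurrence:
T(4) = T(3) + 9*4
       = T(2) + 9*3 + 9*4
       ...
       = T(0) + 9*(1 + 2 + ... + 4)
       = 2 + 9 * 4*5/2
       = 2 + 9 * 10
       = 2 + 90 = 92


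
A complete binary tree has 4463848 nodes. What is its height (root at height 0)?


In a complete binary tree, level k holds nodes 2^k .. 2^(k+1)-1 (1-indexed).
Height = floor(log2(n)) = floor(log2(4463848)) = 22
Check: 2^22 = 4194304 <= 4463848 < 8388608 = 2^23


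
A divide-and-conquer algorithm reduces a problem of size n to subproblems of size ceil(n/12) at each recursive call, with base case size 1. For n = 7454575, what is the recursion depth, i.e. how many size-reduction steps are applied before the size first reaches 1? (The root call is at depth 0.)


Each step divides the size by 12 (rounding up); after k steps the size is ceil(n/12^k), which equals 1 exactly when 12^k >= n.
So the depth is the smallest k with 12^k >= 7454575, i.e. ceil(log_12(7454575)).
12^6 = 2985984 < 7454575 <= 35831808 = 12^7
Recursion depth = 7


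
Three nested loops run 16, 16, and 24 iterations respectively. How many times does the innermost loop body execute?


Loop 1 (outermost): 16 iterations
Loop 2 (middle): 16 iterations per outer
Loop 3 (innermost): 24 iterations per middle
Total = 16 * 16 * 24 = 6144


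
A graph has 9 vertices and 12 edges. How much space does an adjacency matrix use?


Adjacency matrix: V x V grid of entries
Space = V^2 = 9^2 = 9 * 9 = 81


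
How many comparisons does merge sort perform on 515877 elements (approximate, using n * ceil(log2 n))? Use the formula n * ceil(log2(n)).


Recursion depth: ceil(log2(515877)) = 19
Each recursion level merges n = 515877 elements
Total = 515877 * 19 = 9801663


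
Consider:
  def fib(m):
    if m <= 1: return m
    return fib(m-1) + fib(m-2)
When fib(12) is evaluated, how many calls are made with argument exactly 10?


Let N(m) = number of times fib(m) is called while evaluating fib(12).
N(12) = 1 (the initial call).
N(11) = 1 (only fib(12) calls it).
For 1 <= m <= 10: fib(m) is called by fib(m+1) and fib(m+2), so
  N(m) = N(m+1) + N(m+2).
fib(0) is called only by fib(2), so N(0) = N(2).
Walk down from m=12:
  N(12)=1, N(11)=1, N(10)=2
N(10) = 2


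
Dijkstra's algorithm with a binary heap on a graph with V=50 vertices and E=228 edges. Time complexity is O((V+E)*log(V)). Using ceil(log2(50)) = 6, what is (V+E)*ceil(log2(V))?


Dijkstra with a binary heap: each vertex is extracted once, each edge may relax once.
Each heap operation costs O(log V).
V + E = 50 + 228 = 278
ceil(log2(50)) = 6 (since 2^5 = 32 < 50 <= 64 = 2^6)
Total heap work = (V+E) * ceil(log2(V)) = 278 * 6 = 1668


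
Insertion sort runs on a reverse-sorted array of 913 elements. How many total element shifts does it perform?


Sum of shifts = 1 + 2 + 3 + ... + 912
= 913 * 912 / 2
= 832656 / 2
= 416328


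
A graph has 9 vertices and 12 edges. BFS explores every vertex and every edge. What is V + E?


A full BFS traversal dequeues each vertex once and examines each edge once.
Vertex visits: 9
Edge visits: 12
V + E = 9 + 12 = 21


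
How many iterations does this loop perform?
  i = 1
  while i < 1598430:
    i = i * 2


The loop variable doubles each iteration:
i = 1 -> 2 -> 4 -> 8 -> 16 -> 32 -> 64 -> 128 -> 256 -> 512 -> 1024 -> 2048 -> 4096 -> 8192 -> 16384 -> 32768 -> 65536 -> 131072 -> 262144 -> 524288 -> 1048576 -> 2097152 (stop, 2097152 >= 1598430)
Number of doublings = ceil(log2(1598430)) = 21


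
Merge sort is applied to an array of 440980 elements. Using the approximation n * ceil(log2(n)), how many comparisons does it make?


Merge sort divides the array into halves recursively.
Number of levels = ceil(log2(440980)) = 19
At each level, approximately n = 440980 comparisons are needed for merging.
Total comparisons ~ n * ceil(log2(n)) = 440980 * 19 = 8378620


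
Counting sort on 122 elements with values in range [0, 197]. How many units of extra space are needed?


Output array size: 122 (to store sorted result)
Count array size: 198 (one slot per possible value, range 0 to 197)
Total extra space = 122 + 198 = 320


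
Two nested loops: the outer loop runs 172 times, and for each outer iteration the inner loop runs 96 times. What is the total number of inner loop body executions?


Outer loop: 172 iterations
Inner loop: 96 iterations per outer iteration
Total = 172 * 96 = 16512


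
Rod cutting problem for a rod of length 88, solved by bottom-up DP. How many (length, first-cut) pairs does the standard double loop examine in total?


For each subproblem length i = 1..88, the inner loop considers i possible first cuts.
Total = 1 + 2 + ... + 88
= 88*(88+1)/2
= 88*89/2 = 3916


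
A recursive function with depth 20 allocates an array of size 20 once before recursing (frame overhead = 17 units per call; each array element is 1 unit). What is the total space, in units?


Array allocation: 20 units (allocated once)
Stack frames: 20 deep * 17 per frame = 340 units
Total = 20 + 340 = 360


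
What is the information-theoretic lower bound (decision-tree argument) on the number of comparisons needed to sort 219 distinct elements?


A binary decision tree of height h has at most 2^h leaves and needs at least n! of them, so h >= ceil(log2(n!)).
219! is far too large to multiply out, so use Stirling's series:
  ln(n!) ~ n ln n - n + (1/2) ln(2 pi n) + 1/(12n)  (error below 1/(360 n^3), negligible here)
  ln(219) = 5.3890717
  n ln n = 219 * 5.3890717 = 1180.2067
  (1/2) ln(2 pi * 219) = (1/2) ln(1376.0176) = 3.6135
  1/(12*219) = 0.0004
  ln(219!) ~ 1180.2067 - 219 + 3.6135 + 0.0004 = 964.8206
Convert to base 2: log2(219!) = 964.8206 / ln 2 = 964.8206 / 0.69314718 = 1391.9419
ceil(1391.9419) = 1392


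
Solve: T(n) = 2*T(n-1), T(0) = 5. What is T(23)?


Unrolling:
T(23) = 2*T(22) = 2^2*T(21) = ... = 2^23*T(0)
= 2^23 * 5
= 8388608 * 5 = 41943040


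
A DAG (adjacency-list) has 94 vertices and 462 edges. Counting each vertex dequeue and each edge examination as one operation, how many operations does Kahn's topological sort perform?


V = 94 (vertex processing)
E = 462 (edge processing)
V + E = 94 + 462 = 556


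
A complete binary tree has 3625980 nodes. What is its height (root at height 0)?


In a complete binary tree, level k holds nodes 2^k .. 2^(k+1)-1 (1-indexed).
Height = floor(log2(n)) = floor(log2(3625980)) = 21
Check: 2^21 = 2097152 <= 3625980 < 4194304 = 2^22


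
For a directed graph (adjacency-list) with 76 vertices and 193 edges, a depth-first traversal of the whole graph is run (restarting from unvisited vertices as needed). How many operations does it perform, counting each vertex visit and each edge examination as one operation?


A full DFS traversal visits each vertex once and examines each edge once.
V = 76
E = 193
Sum = 76 + 193 = 269


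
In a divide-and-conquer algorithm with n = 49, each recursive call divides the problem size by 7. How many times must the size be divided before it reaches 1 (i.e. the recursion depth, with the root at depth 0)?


Number of divisions = log_7(49)
Sizes: 49 -> 7 -> 1 (2 divisions)
Recursion depth = 2


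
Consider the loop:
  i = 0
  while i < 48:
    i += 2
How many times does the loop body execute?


Starting at i = 0, each iteration adds 2.
Iterations until i >= 48:
  Iteration 1: i = 0 -> i = 2
  Iteration 2: i = 2 -> i = 4
  Iteration 3: i = 4 -> i = 6
  Iteration 4: i = 6 -> i = 8
  Iteration 5: i = 8 -> i = 10
  Iteration 6: i = 10 -> i = 12
  Iteration 7: i = 12 -> i = 14
  Iteration 8: i = 14 -> i = 16
  ... continuing ...
Total iterations = ceil(48/2) = 24


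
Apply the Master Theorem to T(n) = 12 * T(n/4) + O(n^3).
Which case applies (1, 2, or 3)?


The Master Theorem: T(n) = a*T(n/b) + O(n^c)
  a = 12, b = 4, c = 3
log_b(a) = log_4(12) ~ 1.792
Compare b^c with a: 4^3 = 64 > 12, so c > log_b(a).
Since c > log_b(a), Case 3 applies.
T(n) = O(n^3)
Master Theorem case = 3


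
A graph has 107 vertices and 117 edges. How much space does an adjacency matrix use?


Adjacency matrix: V x V grid of entries
Space = V^2 = 107^2 = 107 * 107 = 11449


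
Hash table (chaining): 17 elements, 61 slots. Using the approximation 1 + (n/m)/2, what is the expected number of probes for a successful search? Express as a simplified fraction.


Computing expected probes:
alpha = 17/61
= 1 + alpha/2
= 1 + 17/(2*61)
= (2*61 + 17) / (2*61)
= 139/122


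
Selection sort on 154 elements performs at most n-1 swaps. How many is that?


Each of the 153 passes places one element in its final position.
Pass 1: swap minimum into position 0
Pass 2: swap minimum of remaining into position 1
...
Pass 153: last two elements, one swap
Maximum swaps = 154 - 1 = 153


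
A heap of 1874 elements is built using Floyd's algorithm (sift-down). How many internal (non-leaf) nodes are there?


Leaf nodes occupy roughly half the array.
Sift-down is called for each internal node, starting from the last one.
Internal nodes = floor(n/2) = floor(1874/2) = 937


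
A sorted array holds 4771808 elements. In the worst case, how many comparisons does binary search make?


Halving sequence: 4771808 -> 2385904 -> 1192952 -> 596476 -> 298238 -> 149119 -> 74559 -> 37279 -> 18639 -> 9319 -> 4659 -> 2329 -> 1164 -> 582 -> 291 -> 145 -> 72 -> 36 -> 18 -> 9 -> 4 -> 2 -> 1
Number of halvings = 22
Max comparisons = 22 + 1 = 23


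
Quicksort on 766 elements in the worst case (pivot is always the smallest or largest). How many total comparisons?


In the worst case, each partition step picks the worst pivot:
  Partition 1: 765 comparisons (n-1 elements to compare)
  Partition 2: 764 comparisons
  Partition 3: 763 comparisons
  Partition 4: 762 comparisons
  Partition 5: 761 comparisons
  ...
  Last partition: 0 comparisons
Total = (n-1) + (n-2) + ... + 1 + 0 = n*(n-1)/2
= 766*765/2 = 292995


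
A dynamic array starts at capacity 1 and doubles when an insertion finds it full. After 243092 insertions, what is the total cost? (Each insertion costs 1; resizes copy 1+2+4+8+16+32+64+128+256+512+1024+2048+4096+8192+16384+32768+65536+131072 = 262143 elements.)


Insertion cost: 243092 (one per element)
Resizes occur just before inserting elements 2, 3, 5, 9, ...
Elements copied at each resize: 1 + 2 + 4 + 8 + 16 + 32 + 64 + 128 + 256 + 512 + 1024 + 2048 + 4096 + 8192 + 16384 + 32768 + 65536 + 131072
Sum of copies = 262143 (geometric series: 2^k - 1)
Total = 243092 + 262143 = 505235


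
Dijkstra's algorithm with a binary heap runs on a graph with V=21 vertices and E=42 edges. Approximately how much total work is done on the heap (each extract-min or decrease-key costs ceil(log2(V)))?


Dijkstra with a binary heap: each vertex is extracted once, each edge may relax once.
Each heap operation costs O(log V).
V + E = 21 + 42 = 63
ceil(log2(21)) = 5 (since 2^4 = 16 < 21 <= 32 = 2^5)
Total heap work = (V+E) * ceil(log2(V)) = 63 * 5 = 315


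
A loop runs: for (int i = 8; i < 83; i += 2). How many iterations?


Loop starts at i = 8, increments by 2, stops when i >= 83.
Number of iterations = ceil((83 - 8) / 2)
= ceil(75 / 2)
= 38


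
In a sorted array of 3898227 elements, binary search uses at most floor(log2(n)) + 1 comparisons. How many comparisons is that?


Halving sequence: 3898227 -> 1949113 -> 974556 -> 487278 -> 243639 -> 121819 -> 60909 -> 30454 -> 15227 -> 7613 -> 3806 -> 1903 -> 951 -> 475 -> 237 -> 118 -> 59 -> 29 -> 14 -> 7 -> 3 -> 1
Number of halvings = 21
Max comparisons = 21 + 1 = 22


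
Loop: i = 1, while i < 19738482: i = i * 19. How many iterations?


i multiplies by 19 each step:
i = 1 -> 19 -> 361 -> 6859 -> 130321 -> 2476099 -> 47045881 (stop)
Iterations = ceil(log_19(19738482)) = 6


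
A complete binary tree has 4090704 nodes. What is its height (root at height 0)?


In a complete binary tree, level k holds nodes 2^k .. 2^(k+1)-1 (1-indexed).
Height = floor(log2(n)) = floor(log2(4090704)) = 21
Check: 2^21 = 2097152 <= 4090704 < 4194304 = 2^22


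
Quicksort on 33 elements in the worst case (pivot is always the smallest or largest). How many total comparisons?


In the worst case, each partition step picks the worst pivot:
  Partition 1: 32 comparisons (n-1 elements to compare)
  Partition 2: 31 comparisons
  Partition 3: 30 comparisons
  Partition 4: 29 comparisons
  Partition 5: 28 comparisons
  ...
  Last partition: 0 comparisons
Total = (n-1) + (n-2) + ... + 1 + 0 = n*(n-1)/2
= 33*32/2 = 528


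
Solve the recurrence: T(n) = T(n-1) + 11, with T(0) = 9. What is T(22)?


Unrolling the recurrence:
T(22) = T(21) + 11
       = T(20) + 11 + 11
       = T(19) + 11*3
       ...
       = T(0) + 11*22
       = 9 + 242 = 251


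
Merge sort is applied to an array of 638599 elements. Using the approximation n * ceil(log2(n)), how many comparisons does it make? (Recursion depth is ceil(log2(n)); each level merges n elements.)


Merge sort divides the array into halves recursively.
Number of levels = ceil(log2(638599)) = 20
At each level, approximately n = 638599 comparisons are needed for merging.
Total comparisons ~ n * ceil(log2(n)) = 638599 * 20 = 12771980


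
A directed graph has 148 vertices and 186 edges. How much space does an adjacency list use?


Adjacency list: one list head per vertex + one entry per edge
Vertex heads: 148
Edge entries: 186
Total = 148 + 186 = 334


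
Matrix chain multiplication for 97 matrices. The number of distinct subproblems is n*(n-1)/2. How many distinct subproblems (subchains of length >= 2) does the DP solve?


Subproblems are indexed by (i, j) where i < j.
Number of such pairs = n*(n-1)/2
= 97 * 96 / 2
= 4656


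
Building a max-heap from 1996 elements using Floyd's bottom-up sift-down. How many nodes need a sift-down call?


In a heap of 1996 elements (0-indexed array):
  Last element index: 1995
  Parent of last element: floor((1995 - 1) / 2) = 997
  Internal nodes: indices 0 to 997
  Count = floor(1996/2) = 998


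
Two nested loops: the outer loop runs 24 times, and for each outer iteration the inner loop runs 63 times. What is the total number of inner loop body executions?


Outer loop: 24 iterations
Inner loop: 63 iterations per outer iteration
Total = 24 * 63 = 1512


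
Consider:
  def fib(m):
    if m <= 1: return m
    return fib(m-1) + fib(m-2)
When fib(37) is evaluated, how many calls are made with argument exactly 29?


Let N(m) = number of times fib(m) is called while evaluating fib(37).
N(37) = 1 (the initial call).
N(36) = 1 (only fib(37) calls it).
For 1 <= m <= 35: fib(m) is called by fib(m+1) and fib(m+2), so
  N(m) = N(m+1) + N(m+2).
fib(0) is called only by fib(2), so N(0) = N(2).
Walk down from m=37:
  N(37)=1, N(36)=1, N(35)=2, N(34)=3, N(33)=5, N(32)=8, N(31)=13, N(30)=21, N(29)=34
N(29) = 34


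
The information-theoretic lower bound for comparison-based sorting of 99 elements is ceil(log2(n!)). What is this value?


A binary decision tree of height h has at most 2^h leaves and needs at least n! of them, so h >= ceil(log2(n!)).
99! is far too large to multiply out, so use Stirling's series:
  ln(n!) ~ n ln n - n + (1/2) ln(2 pi n) + 1/(12n)  (error below 1/(360 n^3), negligible here)
  ln(99) = 4.5951199
  n ln n = 99 * 4.5951199 = 454.9169
  (1/2) ln(2 pi * 99) = (1/2) ln(622.0353) = 3.2165
  1/(12*99) = 0.0008
  ln(99!) ~ 454.9169 - 99 + 3.2165 + 0.0008 = 359.1342
Convert to base 2: log2(99!) = 359.1342 / ln 2 = 359.1342 / 0.69314718 = 518.1211
ceil(518.1211) = 519


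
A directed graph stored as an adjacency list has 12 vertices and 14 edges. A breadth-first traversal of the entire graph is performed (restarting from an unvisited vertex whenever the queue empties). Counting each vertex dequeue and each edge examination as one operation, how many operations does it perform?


A full BFS traversal dequeues each vertex once and examines each edge once.
Vertex visits: 12
Edge visits: 14
V + E = 12 + 14 = 26


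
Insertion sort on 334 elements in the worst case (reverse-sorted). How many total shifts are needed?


In the worst case (reverse-sorted), each element shifts past all previous:
  Element 1: 1 shifts
  Element 2: 2 shifts
  Element 3: 3 shifts
  Element 4: 4 shifts
  Element 5: 5 shifts
  ...
  Element 333: 333 shifts
Total = 1 + 2 + ... + 333
= 334*(334-1)/2 = 55611


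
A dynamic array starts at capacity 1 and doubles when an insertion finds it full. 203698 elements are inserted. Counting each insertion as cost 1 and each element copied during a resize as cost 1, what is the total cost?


n = 203698
Insertion costs: 203698
Resizes copy 1, 2, 4, ... up to the largest power of 2 that is <= n-1 = 203697, i.e. 131072.
Copy costs = 1 + 2 + 4 + 8 + 16 + 32 + 64 + 128 + 256 + 512 + 1024 + 2048 + 4096 + 8192 + 16384 + 32768 + 65536 + 131072 = 262143
Total = 203698 + 262143 = 465841


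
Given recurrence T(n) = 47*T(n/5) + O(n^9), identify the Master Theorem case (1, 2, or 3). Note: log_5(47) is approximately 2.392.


Master Theorem parameters: a=47, b=5, c=9
log_b(a) = 2.392
Compare b^c with a: 5^9 = 1953125 > 47, so c > log_b(a).
Comparing c=9 vs log_b(a)=2.392:
9 > 2.392 => Case 3
Result: T(n) = O(n^9)
Master Theorem case = 3


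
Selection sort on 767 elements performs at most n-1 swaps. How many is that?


Each of the 766 passes places one element in its final position.
Pass 1: swap minimum into position 0
Pass 2: swap minimum of remaining into position 1
...
Pass 766: last two elements, one swap
Maximum swaps = 767 - 1 = 766


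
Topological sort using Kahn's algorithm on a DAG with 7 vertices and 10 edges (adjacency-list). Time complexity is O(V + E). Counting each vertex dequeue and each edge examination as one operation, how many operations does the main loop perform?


Kahn's algorithm:
  1. Compute in-degrees: O(V + E)
  2. Process queue: each vertex dequeued once (O(V))
     each edge examined once (O(E))
Total = V + E = 7 + 10 = 17


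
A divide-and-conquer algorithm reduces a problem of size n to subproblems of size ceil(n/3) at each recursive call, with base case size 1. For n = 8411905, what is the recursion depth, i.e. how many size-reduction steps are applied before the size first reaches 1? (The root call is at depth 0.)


Each step divides the size by 3 (rounding up); after k steps the size is ceil(n/3^k), which equals 1 exactly when 3^k >= n.
So the depth is the smallest k with 3^k >= 8411905, i.e. ceil(log_3(8411905)).
3^14 = 4782969 < 8411905 <= 14348907 = 3^15
Recursion depth = 15


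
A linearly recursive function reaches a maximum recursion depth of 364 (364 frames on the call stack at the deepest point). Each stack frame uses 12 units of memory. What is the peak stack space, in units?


Maximum recursion depth = 364 frames
Memory per frame = 12 units
Total stack space = depth * frame_size
= 364 * 12 = 4368
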